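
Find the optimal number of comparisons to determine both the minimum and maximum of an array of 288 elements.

Naive approach: 574 comparisons (287 for max + 287 for min).
Optimal: Compare elements in pairs first (floor(n/2) = 144 comparisons), then find max among winners and min among losers (143 comparisons each).
Total: ceil(3n/2) - 2 = 430 comparisons. An adversary argument shows this is also a lower bound.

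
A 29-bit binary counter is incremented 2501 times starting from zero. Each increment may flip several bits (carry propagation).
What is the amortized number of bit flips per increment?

Bit i flips on every 2^i-th increment, so over 2501 increments bit i flips floor(2501/2^i) times. Summing over i: total flips < 2 * 2501. Amortized: < 2 = O(1) per increment.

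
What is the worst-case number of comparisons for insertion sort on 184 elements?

Insertion sort on reverse-sorted input: 1 + 2 + ... + (184-1) = 16836 comparisons.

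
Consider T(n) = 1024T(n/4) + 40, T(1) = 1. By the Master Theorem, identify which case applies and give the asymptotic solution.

a=1024, b=4, f(n)=40.
log_4(1024) = 5 > 0.
Since f(n) = O(n^0) is polynomially smaller than n^5, Case 1 applies.
T(n) = Theta(n^5).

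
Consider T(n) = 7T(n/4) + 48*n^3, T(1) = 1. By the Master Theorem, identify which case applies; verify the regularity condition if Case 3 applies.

a=7, b=4, f(n)=48*n^3.
log_4(7) = 1.404 < 3.
f(n) = Omega(n^(1.404+epsilon)) for some epsilon > 0, so Case 3 is the candidate.
Regularity: a*f(n/b) = 7*48*(n/4)^3 = (7/64)*48*n^3 <= c*f(n) with c = 7/64 < 1. Satisfied.
Case 3: T(n) = Theta(n^3).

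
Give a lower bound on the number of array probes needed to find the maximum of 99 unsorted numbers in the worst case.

Adversary: any unprobed cell could hold a value larger than everything seen so far. If fewer than 99 cells are probed, the adversary places the max in an unprobed cell. So all 99 cells must be examined; together with 99-1 comparisons this is tight.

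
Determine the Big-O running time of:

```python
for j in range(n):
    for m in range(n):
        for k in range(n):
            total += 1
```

Time complexity: O(n^3).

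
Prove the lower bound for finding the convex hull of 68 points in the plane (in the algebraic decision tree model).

Reduction from sorting: given 68 numbers x_1,...,x_{68}, map x_i to the point (x_i, x_i^2) on the parabola y = x^2. All points are on the convex hull, and walking the hull gives them in sorted x-order. Since sorting requires Omega(n log n), so does planar convex hull.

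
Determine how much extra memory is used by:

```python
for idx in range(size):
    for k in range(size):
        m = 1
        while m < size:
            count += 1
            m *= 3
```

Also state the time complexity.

Space complexity: O(1).
Only a constant amount of auxiliary storage is used; nothing grows with n.
Time complexity: O(n^2 log n).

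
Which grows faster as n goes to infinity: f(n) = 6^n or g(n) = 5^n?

f(n) = 6^n grows faster: (6/5)^n -> infinity since 6/5 > 1.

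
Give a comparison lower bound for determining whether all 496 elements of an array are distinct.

In the algebraic decision-tree model, the YES region for element distinctness on 496 elements has 496! connected components (one per ordering). Ben-Or's theorem then gives a lower bound of Omega(log(n!)) = Omega(n log n).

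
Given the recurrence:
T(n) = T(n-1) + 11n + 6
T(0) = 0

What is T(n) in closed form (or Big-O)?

Dominant term in sum is 11*sum(i, i=1..n) = 11*n*(n+1)/2 = O(n^2).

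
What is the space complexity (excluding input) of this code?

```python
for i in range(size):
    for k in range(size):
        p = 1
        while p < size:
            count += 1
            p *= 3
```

Space complexity: O(1).
Only a constant amount of auxiliary storage is used; nothing grows with n.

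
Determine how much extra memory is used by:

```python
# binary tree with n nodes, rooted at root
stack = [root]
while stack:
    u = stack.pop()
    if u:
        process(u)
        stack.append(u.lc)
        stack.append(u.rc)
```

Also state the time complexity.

Space complexity: O(n).
Auxiliary storage grows linearly with the input size n in the worst case.
Time complexity: O(n).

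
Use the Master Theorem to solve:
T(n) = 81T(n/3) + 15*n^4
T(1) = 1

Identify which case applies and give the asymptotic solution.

a=81, b=3, f(n)=15*n^4.
log_3(81) = 4, so n^(log_b(a)) = n^4.
f(n) = Theta(n^4), so Case 2 applies.
T(n) = Theta(n^4 log n).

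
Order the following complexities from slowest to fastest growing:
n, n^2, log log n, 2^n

Ordered by growth rate: log log n < n < n^2 < 2^n.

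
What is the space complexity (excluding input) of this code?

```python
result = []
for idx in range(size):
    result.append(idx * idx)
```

Space complexity: O(n).
Auxiliary storage grows linearly with the input size n in the worst case.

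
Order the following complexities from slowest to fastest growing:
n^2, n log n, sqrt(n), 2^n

Ordered by growth rate: sqrt(n) < n log n < n^2 < 2^n.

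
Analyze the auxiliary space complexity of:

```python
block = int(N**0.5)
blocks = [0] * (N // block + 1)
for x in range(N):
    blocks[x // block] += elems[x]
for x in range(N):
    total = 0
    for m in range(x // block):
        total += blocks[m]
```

Space complexity: O(sqrt(n)).
Storage scales with sqrt(n).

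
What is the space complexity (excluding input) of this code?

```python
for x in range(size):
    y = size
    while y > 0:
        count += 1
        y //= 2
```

Space complexity: O(1).
Only a constant amount of auxiliary storage is used; nothing grows with n.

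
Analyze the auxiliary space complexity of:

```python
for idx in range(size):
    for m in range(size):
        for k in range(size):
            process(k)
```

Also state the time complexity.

Space complexity: O(1).
Only a constant amount of auxiliary storage is used; nothing grows with n.
Time complexity: O(n^3).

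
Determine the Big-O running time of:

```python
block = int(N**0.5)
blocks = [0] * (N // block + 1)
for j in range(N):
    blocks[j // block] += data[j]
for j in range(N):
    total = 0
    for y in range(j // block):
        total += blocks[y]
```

Time complexity: O(n * sqrt(n)).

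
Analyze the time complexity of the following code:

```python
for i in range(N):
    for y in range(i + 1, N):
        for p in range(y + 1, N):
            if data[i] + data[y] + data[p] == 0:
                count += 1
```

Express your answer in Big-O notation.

Time complexity: O(n^3).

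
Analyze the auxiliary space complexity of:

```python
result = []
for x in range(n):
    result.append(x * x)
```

Space complexity: O(n).
Auxiliary storage grows linearly with the input size n in the worst case.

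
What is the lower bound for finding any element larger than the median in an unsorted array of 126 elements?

To find an element larger than the median of 126 elements, we must see Omega(n) elements. Without seeing enough elements, an adversary can make any unseen element the median.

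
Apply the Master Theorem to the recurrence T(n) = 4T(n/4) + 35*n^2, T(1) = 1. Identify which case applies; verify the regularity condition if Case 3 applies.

a=4, b=4, f(n)=35*n^2.
log_4(4) = 1 < 2.
f(n) = Omega(n^(1+epsilon)) for some epsilon > 0, so Case 3 is the candidate.
Regularity: a*f(n/b) = 4*35*(n/4)^2 = (4/16)*35*n^2 <= c*f(n) with c = 4/16 < 1. Satisfied.
Case 3: T(n) = Theta(n^2).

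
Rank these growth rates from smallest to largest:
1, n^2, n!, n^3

Ordered by growth rate: 1 < n^2 < n^3 < n!.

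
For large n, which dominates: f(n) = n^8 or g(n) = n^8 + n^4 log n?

f(n) = n^8 and g(n) = n^8 + n^4 log n are Theta of each other: the lower-order n^4 log n term is o(n^8); both are Theta(n^8).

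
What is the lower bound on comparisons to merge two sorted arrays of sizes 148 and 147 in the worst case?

Adversary: with |148 - 147| <= 1 the inputs can be fully interleaved so that every adjacent pair in the merged output comes from different arrays. Then each of the 294 adjacent pairs must be directly compared, or the algorithm cannot determine their relative order. Standard merge meets this bound.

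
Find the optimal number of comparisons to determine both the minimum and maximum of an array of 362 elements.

Naive approach: 722 comparisons (361 for max + 361 for min).
Optimal: Compare elements in pairs first (floor(n/2) = 181 comparisons), then find max among winners and min among losers (180 comparisons each).
Total: ceil(3n/2) - 2 = 541 comparisons. An adversary argument shows this is also a lower bound.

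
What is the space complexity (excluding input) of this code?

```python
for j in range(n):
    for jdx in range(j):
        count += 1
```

Space complexity: O(1).
Only a constant amount of auxiliary storage is used; nothing grows with n.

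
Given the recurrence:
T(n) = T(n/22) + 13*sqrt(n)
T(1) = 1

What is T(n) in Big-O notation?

Each level contributes sqrt(n/22^k). Geometric series with ratio 1/sqrt(22) < 1 sums to O(sqrt(n)).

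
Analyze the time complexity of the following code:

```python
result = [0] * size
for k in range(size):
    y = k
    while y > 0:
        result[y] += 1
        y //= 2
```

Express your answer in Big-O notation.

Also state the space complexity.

Time complexity: O(n log n).
Space complexity: O(n).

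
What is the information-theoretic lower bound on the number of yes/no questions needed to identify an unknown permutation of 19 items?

There are 19! = 121645100408832000 permutations. Each yes/no question gives at most 1 bit, so at least ceil(log_2(121645100408832000)) = 57 questions are needed.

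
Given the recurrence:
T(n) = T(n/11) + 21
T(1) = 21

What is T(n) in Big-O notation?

Each step divides n by 11 and adds 21. After log_11(n) steps, T(n) = O(log n).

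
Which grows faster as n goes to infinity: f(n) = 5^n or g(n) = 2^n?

f(n) = 5^n grows faster: (5/2)^n -> infinity since 5/2 > 1.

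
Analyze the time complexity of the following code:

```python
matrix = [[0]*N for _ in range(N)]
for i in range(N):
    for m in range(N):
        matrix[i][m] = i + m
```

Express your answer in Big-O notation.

Time complexity: O(n^2).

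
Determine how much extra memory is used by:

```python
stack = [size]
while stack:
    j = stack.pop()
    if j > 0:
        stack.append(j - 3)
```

Space complexity: O(1).
Only a constant amount of auxiliary storage is used; nothing grows with n.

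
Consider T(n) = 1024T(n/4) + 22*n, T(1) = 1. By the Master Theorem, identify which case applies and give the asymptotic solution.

a=1024, b=4, f(n)=22*n.
log_4(1024) = 5 > 1.
Since f(n) = O(n^1) is polynomially smaller than n^5, Case 1 applies.
T(n) = Theta(n^5).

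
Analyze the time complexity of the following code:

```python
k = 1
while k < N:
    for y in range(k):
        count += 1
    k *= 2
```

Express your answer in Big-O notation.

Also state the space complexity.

Time complexity: O(n).
Space complexity: O(1).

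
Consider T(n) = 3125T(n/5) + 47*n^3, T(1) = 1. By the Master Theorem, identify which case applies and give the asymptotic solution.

a=3125, b=5, f(n)=47*n^3.
log_5(3125) = 5 > 3.
Since f(n) = O(n^3) is polynomially smaller than n^5, Case 1 applies.
T(n) = Theta(n^5).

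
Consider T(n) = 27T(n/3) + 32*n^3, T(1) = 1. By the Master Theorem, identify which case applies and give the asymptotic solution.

a=27, b=3, f(n)=32*n^3.
log_3(27) = 3, so n^(log_b(a)) = n^3.
f(n) = Theta(n^3), so Case 2 applies.
T(n) = Theta(n^3 log n).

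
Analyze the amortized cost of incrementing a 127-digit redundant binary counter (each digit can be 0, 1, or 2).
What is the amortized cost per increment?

A redundant counter on 127 digits allows digit values 0, 1, 2. Increment adds 1 to the least significant digit and carries any 2 to a 0 plus +1 on the next digit. With potential Phi = (number of 2-digits), each increment does O(1) actual work plus a chain of carries, each of which decreases Phi by 1. Amortized O(1).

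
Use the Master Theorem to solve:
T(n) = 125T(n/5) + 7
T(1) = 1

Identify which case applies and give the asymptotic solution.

a=125, b=5, f(n)=7.
log_5(125) = 3 > 0.
Since f(n) = O(n^0) is polynomially smaller than n^3, Case 1 applies.
T(n) = Theta(n^3).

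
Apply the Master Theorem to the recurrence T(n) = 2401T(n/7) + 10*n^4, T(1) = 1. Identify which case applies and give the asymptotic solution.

a=2401, b=7, f(n)=10*n^4.
log_7(2401) = 4, so n^(log_b(a)) = n^4.
f(n) = Theta(n^4), so Case 2 applies.
T(n) = Theta(n^4 log n).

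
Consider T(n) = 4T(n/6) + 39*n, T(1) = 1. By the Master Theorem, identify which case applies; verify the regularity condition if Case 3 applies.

a=4, b=6, f(n)=39*n.
log_6(4) = 0.7737 < 1.
f(n) = Omega(n^(0.7737+epsilon)) for some epsilon > 0, so Case 3 is the candidate.
Regularity: a*f(n/b) = 4*39*(n/6)^1 = (4/6)*39*n^1 <= c*f(n) with c = 4/6 < 1. Satisfied.
Case 3: T(n) = Theta(n).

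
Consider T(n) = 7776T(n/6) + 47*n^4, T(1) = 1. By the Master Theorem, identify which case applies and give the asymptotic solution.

a=7776, b=6, f(n)=47*n^4.
log_6(7776) = 5 > 4.
Since f(n) = O(n^4) is polynomially smaller than n^5, Case 1 applies.
T(n) = Theta(n^5).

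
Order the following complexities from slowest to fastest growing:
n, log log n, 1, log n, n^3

Ordered by growth rate: 1 < log log n < log n < n < n^3.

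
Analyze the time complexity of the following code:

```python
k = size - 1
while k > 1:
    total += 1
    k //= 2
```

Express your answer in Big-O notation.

Time complexity: O(log n).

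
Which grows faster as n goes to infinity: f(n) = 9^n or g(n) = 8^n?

f(n) = 9^n grows faster: (9/8)^n -> infinity since 9/8 > 1.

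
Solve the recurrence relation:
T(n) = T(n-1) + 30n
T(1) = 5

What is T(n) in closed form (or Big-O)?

Unrolling: T(n) = 5 + 30*(2 + 3 + ... + n) = 5 + 30*(n(n+1)/2 - 1) = O(n^2).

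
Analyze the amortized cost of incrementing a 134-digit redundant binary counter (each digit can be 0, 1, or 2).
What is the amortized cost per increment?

A redundant counter on 134 digits allows digit values 0, 1, 2. Increment adds 1 to the least significant digit and carries any 2 to a 0 plus +1 on the next digit. With potential Phi = (number of 2-digits), each increment does O(1) actual work plus a chain of carries, each of which decreases Phi by 1. Amortized O(1).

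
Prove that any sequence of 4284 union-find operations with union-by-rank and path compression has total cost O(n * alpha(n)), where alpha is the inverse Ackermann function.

Using Tarjan's analysis with rank-based potential function. Union-by-rank keeps tree height O(log n). Path compression flattens paths during find. For n = 4284 operations, total cost is O(n * alpha(n)), effectively O(n) since alpha grows incredibly slowly.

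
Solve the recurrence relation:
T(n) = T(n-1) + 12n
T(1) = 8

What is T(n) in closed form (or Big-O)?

Unrolling: T(n) = 8 + 12*(2 + 3 + ... + n) = 8 + 12*(n(n+1)/2 - 1) = O(n^2).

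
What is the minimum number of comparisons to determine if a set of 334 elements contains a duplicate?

Determining if 334 elements are all distinct requires Omega(n log n) comparisons in the comparison model. This follows from the element distinctness lower bound.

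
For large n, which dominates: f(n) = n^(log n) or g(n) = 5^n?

g(n) = 5^n grows faster: take logs: log(n^(log n)) = (log n)^2, log(5^n) = n log 5; n dominates (log n)^2.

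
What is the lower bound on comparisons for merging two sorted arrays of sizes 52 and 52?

Adversary argument: with sizes 52 and 52 (differing by at most 1), interleave the two arrays so that every consecutive pair in the output comes from different inputs. Then each of the 103 adjacent output pairs must be directly compared, or the algorithm cannot determine their relative order. So 103 comparisons are necessary; standard merge achieves this.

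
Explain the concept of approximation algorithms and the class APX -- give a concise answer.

An approximation algorithm finds solutions within a guaranteed factor of optimal in polynomial time. APX is the class of optimization problems with constant-factor polynomial-time approximation algorithms. Vertex Cover is in APX (2-approximation). Unless P = NP, TSP has no constant-factor approximation, but Metric TSP has a 3/2-approximation.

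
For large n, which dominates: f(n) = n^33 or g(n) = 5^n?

g(n) = 5^n grows faster: any exponential with base > 1 dominates every polynomial.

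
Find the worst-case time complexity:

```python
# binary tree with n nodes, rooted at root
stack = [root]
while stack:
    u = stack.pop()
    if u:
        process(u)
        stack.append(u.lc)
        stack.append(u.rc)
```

Time complexity: O(n).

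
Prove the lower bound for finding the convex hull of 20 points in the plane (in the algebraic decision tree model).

Reduction from sorting: given 20 numbers x_1,...,x_{20}, map x_i to the point (x_i, x_i^2) on the parabola y = x^2. All points are on the convex hull, and walking the hull gives them in sorted x-order. Since sorting requires Omega(n log n), so does planar convex hull.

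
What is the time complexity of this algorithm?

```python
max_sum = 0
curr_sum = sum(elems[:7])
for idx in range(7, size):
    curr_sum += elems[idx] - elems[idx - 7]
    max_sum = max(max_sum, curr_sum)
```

Time complexity: O(n).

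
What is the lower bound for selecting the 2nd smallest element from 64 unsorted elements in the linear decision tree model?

Selecting the 2nd smallest of 64 elements requires Omega(n) comparisons. Every element must be compared at least once. The BFPRT algorithm achieves O(n), making this tight.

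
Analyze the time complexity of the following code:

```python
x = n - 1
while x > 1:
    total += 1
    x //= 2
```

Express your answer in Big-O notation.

Time complexity: O(log n).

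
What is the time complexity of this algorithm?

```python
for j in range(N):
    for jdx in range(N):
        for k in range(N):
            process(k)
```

Time complexity: O(n^3).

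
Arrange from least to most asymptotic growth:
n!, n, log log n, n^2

Ordered by growth rate: log log n < n < n^2 < n!.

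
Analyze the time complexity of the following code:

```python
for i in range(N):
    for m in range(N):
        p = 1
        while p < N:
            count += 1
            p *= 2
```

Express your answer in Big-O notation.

Time complexity: O(n^2 log n).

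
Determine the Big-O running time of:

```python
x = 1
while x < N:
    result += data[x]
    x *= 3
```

Time complexity: O(log n).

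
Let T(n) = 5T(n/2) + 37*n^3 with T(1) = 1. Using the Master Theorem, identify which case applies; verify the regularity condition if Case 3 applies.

a=5, b=2, f(n)=37*n^3.
log_2(5) = 2.322 < 3.
f(n) = Omega(n^(2.322+epsilon)) for some epsilon > 0, so Case 3 is the candidate.
Regularity: a*f(n/b) = 5*37*(n/2)^3 = (5/8)*37*n^3 <= c*f(n) with c = 5/8 < 1. Satisfied.
Case 3: T(n) = Theta(n^3).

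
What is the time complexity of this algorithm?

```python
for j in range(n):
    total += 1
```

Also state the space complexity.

Time complexity: O(n).
Space complexity: O(1).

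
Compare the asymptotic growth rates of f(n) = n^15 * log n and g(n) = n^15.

f(n) = n^15 * log n grows faster: extra log n factor -> infinity.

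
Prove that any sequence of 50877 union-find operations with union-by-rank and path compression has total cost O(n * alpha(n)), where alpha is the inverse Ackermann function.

Using Tarjan's analysis with rank-based potential function. Union-by-rank keeps tree height O(log n). Path compression flattens paths during find. For n = 50877 operations, total cost is O(n * alpha(n)), effectively O(n) since alpha grows incredibly slowly.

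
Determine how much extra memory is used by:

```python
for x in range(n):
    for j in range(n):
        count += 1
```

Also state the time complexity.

Space complexity: O(1).
Only a constant amount of auxiliary storage is used; nothing grows with n.
Time complexity: O(n^2).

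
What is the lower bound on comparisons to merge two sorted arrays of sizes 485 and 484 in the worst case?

Adversary: with |485 - 484| <= 1 the inputs can be fully interleaved so that every adjacent pair in the merged output comes from different arrays. Then each of the 968 adjacent pairs must be directly compared, or the algorithm cannot determine their relative order. Standard merge meets this bound.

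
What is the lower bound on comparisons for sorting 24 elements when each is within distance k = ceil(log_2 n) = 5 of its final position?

Partition the 24 positions into floor(n/k) blocks of k = 5 consecutive positions; any permutation within a block keeps every element within k of its final position, so there are at least (k!)^(n/k) distinguishable inputs. Lower bound: log_2((k!)^(n/k)) = (n/k) * log_2(k!) = Theta(n log k); with k = ceil(log_2 n), this is Omega(n log log n).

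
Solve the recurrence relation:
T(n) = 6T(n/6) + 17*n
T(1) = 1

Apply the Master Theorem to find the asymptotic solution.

a=6, b=6, f(n)=17*n. log_6(6) = 1. Case 2: T(n) = O(n log n).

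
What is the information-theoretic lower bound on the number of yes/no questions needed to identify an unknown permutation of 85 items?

There are 85! = 281710411438055027694947944226061159480056634330574206405101912752560026159795933451040286452340924018275123200000000000000000000 permutations. Each yes/no question gives at most 1 bit, so at least ceil(log_2(281710411438055027694947944226061159480056634330574206405101912752560026159795933451040286452340924018275123200000000000000000000)) = 427 questions are needed.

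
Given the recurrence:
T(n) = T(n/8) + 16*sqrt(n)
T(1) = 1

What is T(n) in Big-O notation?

Each level contributes sqrt(n/8^k). Geometric series with ratio 1/sqrt(8) < 1 sums to O(sqrt(n)).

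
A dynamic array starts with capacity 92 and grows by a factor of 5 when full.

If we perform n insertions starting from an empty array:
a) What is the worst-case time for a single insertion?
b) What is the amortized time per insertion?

(a) Worst-case single insertion: O(n) -- when the array is full at capacity c, the resize copies all c elements, and c can be Theta(n).
(b) Resizes happen at sizes 92, 460, 2300, ... Total copy cost for n insertions: 92 + 460 + ... = O(n) (geometric series with ratio 1/5). Amortized cost per insertion: O(n)/n = O(1).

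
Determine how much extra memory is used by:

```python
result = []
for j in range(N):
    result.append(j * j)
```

Space complexity: O(n).
Auxiliary storage grows linearly with the input size n in the worst case.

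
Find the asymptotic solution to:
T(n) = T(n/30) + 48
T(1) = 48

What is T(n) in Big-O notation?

Each step divides n by 30 and adds 48. After log_30(n) steps, T(n) = O(log n).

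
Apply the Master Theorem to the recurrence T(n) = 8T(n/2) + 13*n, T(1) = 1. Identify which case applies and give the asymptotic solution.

a=8, b=2, f(n)=13*n.
log_2(8) = 3 > 1.
Since f(n) = O(n^1) is polynomially smaller than n^3, Case 1 applies.
T(n) = Theta(n^3).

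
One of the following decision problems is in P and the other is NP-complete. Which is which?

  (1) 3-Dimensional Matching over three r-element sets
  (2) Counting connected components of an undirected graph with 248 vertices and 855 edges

(1) is NP-complete: one of Karp's 21 NP-complete problems.
(2) is P: BFS/DFS visits each vertex and edge once: O(V+E).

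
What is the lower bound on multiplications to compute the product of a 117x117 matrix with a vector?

A 117x117 matrix-vector product has 117 inner products of length 117. Output depends on all 117^2 = 13689 matrix entries. At least 13689 multiplications needed.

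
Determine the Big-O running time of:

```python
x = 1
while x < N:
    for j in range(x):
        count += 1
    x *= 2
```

Time complexity: O(n).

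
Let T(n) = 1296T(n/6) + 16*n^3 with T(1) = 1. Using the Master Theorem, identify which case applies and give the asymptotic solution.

a=1296, b=6, f(n)=16*n^3.
log_6(1296) = 4 > 3.
Since f(n) = O(n^3) is polynomially smaller than n^4, Case 1 applies.
T(n) = Theta(n^4).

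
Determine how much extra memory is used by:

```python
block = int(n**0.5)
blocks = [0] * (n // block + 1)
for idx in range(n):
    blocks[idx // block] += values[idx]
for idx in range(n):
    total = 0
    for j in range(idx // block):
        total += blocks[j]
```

Space complexity: O(sqrt(n)).
Storage scales with sqrt(n).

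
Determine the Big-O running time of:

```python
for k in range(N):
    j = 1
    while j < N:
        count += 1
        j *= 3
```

Time complexity: O(n log n).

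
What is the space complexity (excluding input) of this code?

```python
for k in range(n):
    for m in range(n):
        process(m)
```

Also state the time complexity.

Space complexity: O(1).
Only a constant amount of auxiliary storage is used; nothing grows with n.
Time complexity: O(n^2).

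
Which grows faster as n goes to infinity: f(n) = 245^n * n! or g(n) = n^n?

f(n) = 245^n * n! grows faster: by Stirling n! ~ sqrt(2 pi n)(n/e)^n, so 245^n n! / n^n ~ (245/e)^n sqrt(2 pi n) -> infinity since 245/e > 1.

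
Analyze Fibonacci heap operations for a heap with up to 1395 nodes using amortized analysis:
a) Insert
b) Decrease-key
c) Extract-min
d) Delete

Fibonacci heaps use lazy consolidation. Potential function Phi = t + 2m (t = number of trees, m = marked nodes).
- Insert: O(1) actual, Delta Phi = +1 (one new tree) => O(1) amortized.
- Decrease-key: with c cascading cuts, actual cost is O(c); Delta Phi <= c - 2(c-1) + 2 = 4 - c (c new trees; >= c-1 marks cleared; <= 1 new mark). Amortized O(c) + (4 - c) = O(1).
- Extract-min: O(D(n) + t) actual; consolidation drops t to <= D(n)+1, so Delta Phi pays for the t term. D(n) = O(log n) for n = 1395 => O(log n) amortized.
- Delete: decrease-key to -inf then extract-min = O(log n).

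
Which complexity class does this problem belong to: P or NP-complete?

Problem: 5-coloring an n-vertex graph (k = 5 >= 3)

This problem is NP-complete: graph k-coloring for k>=3 is NP-complete by reduction from 3-SAT.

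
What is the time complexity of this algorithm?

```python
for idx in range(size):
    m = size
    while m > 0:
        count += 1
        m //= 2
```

Time complexity: O(n log n).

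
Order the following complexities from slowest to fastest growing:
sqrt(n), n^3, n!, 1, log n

Ordered by growth rate: 1 < log n < sqrt(n) < n^3 < n!.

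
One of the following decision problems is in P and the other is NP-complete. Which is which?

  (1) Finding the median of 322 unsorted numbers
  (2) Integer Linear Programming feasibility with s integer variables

(1) is P: linear-time selection (median-of-medians) runs in O(n).
(2) is NP-complete: ILP feasibility is NP-complete (LP relaxation is in P).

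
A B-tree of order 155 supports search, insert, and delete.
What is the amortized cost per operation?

B-tree of order 155 has height O(log_155 n). Each operation traverses the tree height. Splits during insert and merges during delete are O(1) each and occur at most once per level. Total cost per operation: O(log_155 n).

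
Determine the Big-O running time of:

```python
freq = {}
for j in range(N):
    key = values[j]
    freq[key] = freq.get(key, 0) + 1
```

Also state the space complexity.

Time complexity: O(n).
Space complexity: O(n).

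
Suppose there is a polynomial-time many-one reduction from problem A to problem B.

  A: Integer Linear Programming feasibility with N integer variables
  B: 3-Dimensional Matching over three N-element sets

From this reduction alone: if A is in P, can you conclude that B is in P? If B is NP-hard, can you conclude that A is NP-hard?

A poly-time reduction A <=_p B transfers tractability DOWN (B easy => A easy) and hardness UP (A hard => B hard), not the reverse.
From A in P, the reduction alone does NOT give B in P: any problem in P trivially reduces to SAT, yet SAT is not known to be in P.
From B NP-hard, the reduction alone does NOT give A NP-hard: again, easy problems reduce to hard ones.
(Here in fact A is NP-complete and B is NP-complete.)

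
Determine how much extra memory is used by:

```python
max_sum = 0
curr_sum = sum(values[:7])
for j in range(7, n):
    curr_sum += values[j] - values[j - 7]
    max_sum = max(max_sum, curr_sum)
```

Space complexity: O(1).
Only a constant amount of auxiliary storage is used; nothing grows with n.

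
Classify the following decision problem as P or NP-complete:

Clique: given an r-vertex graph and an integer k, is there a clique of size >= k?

This problem is NP-complete: complement of Independent Set / Vertex Cover (with k part of the input).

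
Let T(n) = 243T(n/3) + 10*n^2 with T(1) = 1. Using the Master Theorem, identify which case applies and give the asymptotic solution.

a=243, b=3, f(n)=10*n^2.
log_3(243) = 5 > 2.
Since f(n) = O(n^2) is polynomially smaller than n^5, Case 1 applies.
T(n) = Theta(n^5).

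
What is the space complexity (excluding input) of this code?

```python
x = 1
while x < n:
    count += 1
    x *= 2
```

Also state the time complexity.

Space complexity: O(1).
Only a constant amount of auxiliary storage is used; nothing grows with n.
Time complexity: O(log n).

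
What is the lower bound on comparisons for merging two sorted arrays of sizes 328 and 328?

Adversary argument: with sizes 328 and 328 (differing by at most 1), interleave the two arrays so that every consecutive pair in the output comes from different inputs. Then each of the 655 adjacent output pairs must be directly compared, or the algorithm cannot determine their relative order. So 655 comparisons are necessary; standard merge achieves this.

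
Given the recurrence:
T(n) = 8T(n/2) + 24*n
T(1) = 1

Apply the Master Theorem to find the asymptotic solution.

a=8, b=2, f(n)=24*n. log_2(8) = 3. Case 1 of Master Theorem: T(n) = O(n^3).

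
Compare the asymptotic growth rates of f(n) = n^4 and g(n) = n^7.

g(n) = n^7 grows faster: n^7/n^4 = n^3 -> infinity.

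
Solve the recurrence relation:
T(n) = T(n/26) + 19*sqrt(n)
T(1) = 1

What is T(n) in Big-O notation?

Each level contributes sqrt(n/26^k). Geometric series with ratio 1/sqrt(26) < 1 sums to O(sqrt(n)).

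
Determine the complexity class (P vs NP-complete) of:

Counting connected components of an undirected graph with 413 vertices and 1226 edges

This problem is in P: BFS/DFS visits each vertex and edge once: O(V+E).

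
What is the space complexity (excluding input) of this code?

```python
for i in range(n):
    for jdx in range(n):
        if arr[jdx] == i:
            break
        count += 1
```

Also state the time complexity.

Space complexity: O(1).
Only a constant amount of auxiliary storage is used; nothing grows with n.
Time complexity: O(n^2).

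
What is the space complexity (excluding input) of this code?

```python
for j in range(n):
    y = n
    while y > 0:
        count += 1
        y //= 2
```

Space complexity: O(1).
Only a constant amount of auxiliary storage is used; nothing grows with n.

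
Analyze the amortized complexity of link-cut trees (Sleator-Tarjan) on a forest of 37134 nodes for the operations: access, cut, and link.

Link-cut trees represent the forest using splay trees over preferred paths. With potential Phi = sum over nodes of log(size of virtual subtree), each access on 37134 nodes is O(log 37134) = O(log n) amortized by the splay-tree access lemma. Cut and link are O(1) plus one access.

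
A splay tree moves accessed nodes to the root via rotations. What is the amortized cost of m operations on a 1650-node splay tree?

Using a potential function Phi = sum of log(size of subtree) for each node, each splay operation has amortized cost O(log n) where n = 1650. Bad individual operations (O(n)) are offset by decreased potential.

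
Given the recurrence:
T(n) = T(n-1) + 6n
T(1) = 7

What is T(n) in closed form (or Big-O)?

Unrolling: T(n) = 7 + 6*(2 + 3 + ... + n) = 7 + 6*(n(n+1)/2 - 1) = O(n^2).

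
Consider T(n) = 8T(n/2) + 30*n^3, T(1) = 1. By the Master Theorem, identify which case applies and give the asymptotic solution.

a=8, b=2, f(n)=30*n^3.
log_2(8) = 3, so n^(log_b(a)) = n^3.
f(n) = Theta(n^3), so Case 2 applies.
T(n) = Theta(n^3 log n).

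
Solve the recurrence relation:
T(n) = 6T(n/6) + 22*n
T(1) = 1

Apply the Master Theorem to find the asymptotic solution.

a=6, b=6, f(n)=22*n. log_6(6) = 1. Case 2: T(n) = O(n log n).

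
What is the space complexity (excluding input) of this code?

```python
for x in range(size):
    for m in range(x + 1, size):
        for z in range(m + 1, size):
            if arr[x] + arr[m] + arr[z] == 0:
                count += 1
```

Space complexity: O(1).
Only a constant amount of auxiliary storage is used; nothing grows with n.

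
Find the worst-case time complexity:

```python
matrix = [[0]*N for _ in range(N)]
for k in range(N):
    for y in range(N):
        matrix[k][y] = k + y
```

Time complexity: O(n^2).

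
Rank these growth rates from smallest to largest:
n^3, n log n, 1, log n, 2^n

Ordered by growth rate: 1 < log n < n log n < n^3 < 2^n.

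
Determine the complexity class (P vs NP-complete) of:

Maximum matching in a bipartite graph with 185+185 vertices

This problem is in P: Hopcroft-Karp runs in O(E sqrt(V)).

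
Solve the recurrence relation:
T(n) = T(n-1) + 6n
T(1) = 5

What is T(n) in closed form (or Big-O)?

Unrolling: T(n) = 5 + 6*(2 + 3 + ... + n) = 5 + 6*(n(n+1)/2 - 1) = O(n^2).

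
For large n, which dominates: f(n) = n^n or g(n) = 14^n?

f(n) = n^n grows faster: n^n / 14^n = (n/14)^n -> infinity once n > 14.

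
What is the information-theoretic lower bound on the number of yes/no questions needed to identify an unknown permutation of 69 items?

There are 69! = 171122452428141311372468338881272839092270544893520369393648040923257279754140647424000000000000000 permutations. Each yes/no question gives at most 1 bit, so at least ceil(log_2(171122452428141311372468338881272839092270544893520369393648040923257279754140647424000000000000000)) = 327 questions are needed.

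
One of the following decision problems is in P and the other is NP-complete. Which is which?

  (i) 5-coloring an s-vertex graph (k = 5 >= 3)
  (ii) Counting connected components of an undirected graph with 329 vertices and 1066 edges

(i) is NP-complete: graph k-coloring for k>=3 is NP-complete by reduction from 3-SAT.
(ii) is P: BFS/DFS visits each vertex and edge once: O(V+E).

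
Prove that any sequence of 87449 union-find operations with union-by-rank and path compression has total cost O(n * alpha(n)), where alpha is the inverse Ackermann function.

Using Tarjan's analysis with rank-based potential function. Union-by-rank keeps tree height O(log n). Path compression flattens paths during find. For n = 87449 operations, total cost is O(n * alpha(n)), effectively O(n) since alpha grows incredibly slowly.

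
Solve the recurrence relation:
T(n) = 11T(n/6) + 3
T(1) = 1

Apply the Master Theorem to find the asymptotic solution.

a=11, b=6, f(n)=3. log_6(11) = 1.338. Case 1 of Master Theorem: T(n) = O(n^1.338).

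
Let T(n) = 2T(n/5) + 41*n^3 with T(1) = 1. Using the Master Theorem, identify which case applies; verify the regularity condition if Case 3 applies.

a=2, b=5, f(n)=41*n^3.
log_5(2) = 0.4307 < 3.
f(n) = Omega(n^(0.4307+epsilon)) for some epsilon > 0, so Case 3 is the candidate.
Regularity: a*f(n/b) = 2*41*(n/5)^3 = (2/125)*41*n^3 <= c*f(n) with c = 2/125 < 1. Satisfied.
Case 3: T(n) = Theta(n^3).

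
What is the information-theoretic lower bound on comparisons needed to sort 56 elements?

There are 56! = 710998587804863451854045647463724949736497978881168458687447040000000000000 possible orderings. Each comparison gives 1 bit. We need at least ceil(log_2(710998587804863451854045647463724949736497978881168458687447040000000000000)) = 249 comparisons.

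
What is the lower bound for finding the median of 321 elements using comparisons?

To find the median of 321 elements, every element must be compared at least once, so the lower bound is Omega(n). The BFPRT algorithm achieves O(n), making this tight.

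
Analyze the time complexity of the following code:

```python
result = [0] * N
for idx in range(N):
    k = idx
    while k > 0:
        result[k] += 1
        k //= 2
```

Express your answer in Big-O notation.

Time complexity: O(n log n).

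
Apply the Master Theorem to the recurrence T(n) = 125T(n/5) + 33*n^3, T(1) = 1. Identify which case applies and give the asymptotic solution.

a=125, b=5, f(n)=33*n^3.
log_5(125) = 3, so n^(log_b(a)) = n^3.
f(n) = Theta(n^3), so Case 2 applies.
T(n) = Theta(n^3 log n).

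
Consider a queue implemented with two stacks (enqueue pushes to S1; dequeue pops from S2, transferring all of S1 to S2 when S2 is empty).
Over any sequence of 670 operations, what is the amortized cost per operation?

Each element is pushed to S1 once, popped once, pushed to S2 once, and popped once: 4 unit operations over its lifetime. Over 670 operations the total work is O(670). Amortized O(1) per enqueue/dequeue.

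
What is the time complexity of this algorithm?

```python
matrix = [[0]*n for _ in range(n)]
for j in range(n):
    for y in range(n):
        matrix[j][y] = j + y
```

Time complexity: O(n^2).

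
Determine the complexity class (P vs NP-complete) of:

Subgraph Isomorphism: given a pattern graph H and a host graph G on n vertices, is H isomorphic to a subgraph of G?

This problem is NP-complete: generalizes Clique and Hamiltonian Path (pattern size is part of the input).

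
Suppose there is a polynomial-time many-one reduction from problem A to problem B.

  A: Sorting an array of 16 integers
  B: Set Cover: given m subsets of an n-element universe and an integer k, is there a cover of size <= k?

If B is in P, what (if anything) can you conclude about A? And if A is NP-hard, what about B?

A poly-time reduction A <=_p B means any A-instance can be transformed to a B-instance in poly time.
If B is in P: compose the reduction with B's poly-time algorithm to solve A in poly time, so A is in P.
If A is NP-hard: every NP problem reduces to A, which reduces to B; composing reductions, every NP problem reduces to B, so B is NP-hard.
(Here in fact A is P and B is NP-complete.)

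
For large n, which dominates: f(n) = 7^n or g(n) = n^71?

f(n) = 7^n grows faster: any exponential with base > 1 dominates every polynomial.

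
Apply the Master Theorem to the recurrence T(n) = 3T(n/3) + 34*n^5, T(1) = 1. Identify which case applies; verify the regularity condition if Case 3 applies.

a=3, b=3, f(n)=34*n^5.
log_3(3) = 1 < 5.
f(n) = Omega(n^(1+epsilon)) for some epsilon > 0, so Case 3 is the candidate.
Regularity: a*f(n/b) = 3*34*(n/3)^5 = (3/243)*34*n^5 <= c*f(n) with c = 3/243 < 1. Satisfied.
Case 3: T(n) = Theta(n^5).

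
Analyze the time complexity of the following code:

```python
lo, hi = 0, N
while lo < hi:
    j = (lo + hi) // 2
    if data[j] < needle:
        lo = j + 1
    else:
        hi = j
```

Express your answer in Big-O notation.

Time complexity: O(log n).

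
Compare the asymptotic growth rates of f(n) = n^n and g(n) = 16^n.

f(n) = n^n grows faster: n^n / 16^n = (n/16)^n -> infinity once n > 16.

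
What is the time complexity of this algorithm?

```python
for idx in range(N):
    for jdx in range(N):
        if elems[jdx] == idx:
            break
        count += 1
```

Time complexity: O(n^2).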